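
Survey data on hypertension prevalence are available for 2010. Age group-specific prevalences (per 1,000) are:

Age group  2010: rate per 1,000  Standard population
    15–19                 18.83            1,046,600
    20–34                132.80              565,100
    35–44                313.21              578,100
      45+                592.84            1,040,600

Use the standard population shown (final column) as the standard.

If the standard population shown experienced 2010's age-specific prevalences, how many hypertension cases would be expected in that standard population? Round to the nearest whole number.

Expected hypertension cases = Σ (standard pop × age-specific rate ÷ 1,000)
= 1,046,600×18.83/1,000 + 565,100×132.80/1,000 + 578,100×313.21/1,000 + 1,040,600×592.84/1,000
= 19707.48 + 75045.28 + 181066.70 + 616909.30 = 892728.76.

892729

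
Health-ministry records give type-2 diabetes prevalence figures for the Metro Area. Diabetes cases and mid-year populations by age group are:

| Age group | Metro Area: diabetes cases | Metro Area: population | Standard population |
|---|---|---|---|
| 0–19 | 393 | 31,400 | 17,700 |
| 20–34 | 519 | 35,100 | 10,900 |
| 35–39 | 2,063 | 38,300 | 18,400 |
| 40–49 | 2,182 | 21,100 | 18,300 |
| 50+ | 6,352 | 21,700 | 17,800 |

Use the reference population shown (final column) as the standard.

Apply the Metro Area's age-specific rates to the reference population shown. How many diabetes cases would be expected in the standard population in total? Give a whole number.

8477

Age-specific rates per 1,000 for the Metro Area: 12.516, 14.786, 53.864, 103.412, 292.719.
Expected diabetes cases = Σ (standard pop × age-specific rate ÷ 1,000)
= 17,700×12.516/1,000 + 10,900×14.786/1,000 + 18,400×53.864/1,000 + 18,300×103.412/1,000 + 17,800×292.719/1,000
= 221.53 + 161.17 + 991.10 + 1892.45 + 5210.40 = 8476.65.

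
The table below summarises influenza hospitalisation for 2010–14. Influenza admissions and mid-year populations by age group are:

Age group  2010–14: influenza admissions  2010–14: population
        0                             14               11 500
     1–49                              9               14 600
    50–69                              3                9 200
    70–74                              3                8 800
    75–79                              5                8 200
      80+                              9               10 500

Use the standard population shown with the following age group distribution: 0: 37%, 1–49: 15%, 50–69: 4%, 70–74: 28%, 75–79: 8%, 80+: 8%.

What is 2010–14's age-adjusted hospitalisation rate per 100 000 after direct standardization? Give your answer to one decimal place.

76.9

Age-specific rates per 100 000 for 2010–14: 121.74, 61.64, 32.61, 34.09, 60.98, 85.71.
Standard weights: 0.37, 0.15, 0.04, 0.28, 0.08, 0.08.
Standardized rate: 0.3700×121.74 + 0.1500×61.64 + 0.0400×32.61 + 0.2800×34.09 + 0.0800×60.98 + 0.0800×85.71 = 76.8750 per 100 000.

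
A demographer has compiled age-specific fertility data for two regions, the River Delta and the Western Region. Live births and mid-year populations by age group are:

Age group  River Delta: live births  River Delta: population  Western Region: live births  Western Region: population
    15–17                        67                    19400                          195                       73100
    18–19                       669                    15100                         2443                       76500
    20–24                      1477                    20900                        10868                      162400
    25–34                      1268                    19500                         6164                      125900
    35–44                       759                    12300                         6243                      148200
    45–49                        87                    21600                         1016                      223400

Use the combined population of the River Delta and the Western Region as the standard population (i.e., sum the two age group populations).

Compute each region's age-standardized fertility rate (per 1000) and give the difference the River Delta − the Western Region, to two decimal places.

Age-specific rates per 1000 for the River Delta: 3.454, 44.305, 70.670, 65.026, 61.707, 4.028.
For the Western Region: 2.668, 31.935, 66.921, 48.959, 42.126, 4.548.
Combined standard total = 918300; weights = 0.1007, 0.0997, 0.1996, 0.1583, 0.1748, 0.2668.
The River Delta: 0.1007×3.454 + 0.0997×44.305 + 0.1996×70.670 + 0.1583×65.026 + 0.1748×61.707 + 0.2668×4.028 = 41.0292 per 1000.
The Western Region: 0.1007×2.668 + 0.0997×31.935 + 0.1996×66.921 + 0.1583×48.959 + 0.1748×42.126 + 0.2668×4.548 = 33.1403 per 1000.
Difference = 41.0292 − 33.1403 = 7.8889.

7.89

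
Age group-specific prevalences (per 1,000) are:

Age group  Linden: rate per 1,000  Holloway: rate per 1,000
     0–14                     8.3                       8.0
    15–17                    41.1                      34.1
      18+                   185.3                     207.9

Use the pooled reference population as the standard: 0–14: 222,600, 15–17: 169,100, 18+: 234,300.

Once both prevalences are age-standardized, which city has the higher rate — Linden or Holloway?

Holloway

Standard total = 626,000; weights = 0.3556, 0.2701, 0.3743.
Linden: 0.3556×8.3 + 0.2701×41.1 + 0.3743×185.3 = 83.4080 per 1,000.
Holloway: 0.3556×8.0 + 0.2701×34.1 + 0.3743×207.9 = 89.8691 per 1,000.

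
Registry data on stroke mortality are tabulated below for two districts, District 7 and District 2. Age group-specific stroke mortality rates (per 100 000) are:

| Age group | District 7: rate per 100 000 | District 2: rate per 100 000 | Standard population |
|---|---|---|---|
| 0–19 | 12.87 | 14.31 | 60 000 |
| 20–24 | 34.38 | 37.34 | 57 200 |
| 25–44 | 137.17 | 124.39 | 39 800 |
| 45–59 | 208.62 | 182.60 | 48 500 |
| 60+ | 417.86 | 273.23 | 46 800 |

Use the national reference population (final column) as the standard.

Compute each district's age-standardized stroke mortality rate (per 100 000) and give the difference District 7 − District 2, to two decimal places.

Standard total = 252 300; weights = 0.2378, 0.2267, 0.1577, 0.1922, 0.1855.
District 7: 0.2378×12.87 + 0.2267×34.38 + 0.1577×137.17 + 0.1922×208.62 + 0.1855×417.86 = 150.1071 per 100 000.
District 2: 0.2378×14.31 + 0.2267×37.34 + 0.1577×124.39 + 0.1922×182.60 + 0.1855×273.23 = 117.2748 per 100 000.
Difference = 150.1071 − 117.2748 = 32.8323.

32.83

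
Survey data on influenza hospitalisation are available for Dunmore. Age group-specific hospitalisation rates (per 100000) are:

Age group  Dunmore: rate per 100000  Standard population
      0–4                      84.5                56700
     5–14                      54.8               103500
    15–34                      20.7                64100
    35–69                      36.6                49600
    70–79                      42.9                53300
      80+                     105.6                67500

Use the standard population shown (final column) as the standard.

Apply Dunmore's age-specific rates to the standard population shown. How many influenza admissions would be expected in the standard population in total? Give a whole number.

230

Expected influenza admissions = Σ (standard pop × age-specific rate ÷ 100000)
= 56700×84.5/100000 + 103500×54.8/100000 + 64100×20.7/100000 + 49600×36.6/100000 + 53300×42.9/100000 + 67500×105.6/100000
= 47.91 + 56.72 + 13.27 + 18.15 + 22.87 + 71.28 = 230.20.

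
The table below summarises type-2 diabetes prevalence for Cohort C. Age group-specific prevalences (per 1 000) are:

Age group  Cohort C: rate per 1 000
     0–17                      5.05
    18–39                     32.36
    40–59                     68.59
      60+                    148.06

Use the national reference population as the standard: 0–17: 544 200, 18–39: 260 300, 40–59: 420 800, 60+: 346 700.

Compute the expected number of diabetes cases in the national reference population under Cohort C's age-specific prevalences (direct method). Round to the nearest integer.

Expected diabetes cases = Σ (standard pop × age-specific rate ÷ 1 000)
= 544 200×5.05/1 000 + 260 300×32.36/1 000 + 420 800×68.59/1 000 + 346 700×148.06/1 000
= 2748.21 + 8423.31 + 28862.67 + 51332.40 = 91366.59.

91367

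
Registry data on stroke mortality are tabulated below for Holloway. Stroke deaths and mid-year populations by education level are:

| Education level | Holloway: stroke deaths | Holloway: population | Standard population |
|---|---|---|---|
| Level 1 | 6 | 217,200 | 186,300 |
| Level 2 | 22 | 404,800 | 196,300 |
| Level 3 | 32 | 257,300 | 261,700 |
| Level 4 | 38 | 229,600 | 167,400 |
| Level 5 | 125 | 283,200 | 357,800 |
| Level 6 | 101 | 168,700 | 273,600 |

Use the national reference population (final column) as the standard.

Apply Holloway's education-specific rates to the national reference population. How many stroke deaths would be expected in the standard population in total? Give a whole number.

398

Education-specific rates per 100,000 for Holloway: 2.76, 5.43, 12.44, 16.55, 44.14, 59.87.
Expected stroke deaths = Σ (standard pop × education-specific rate ÷ 100,000)
= 186,300×2.76/100,000 + 196,300×5.43/100,000 + 261,700×12.44/100,000 + 167,400×16.55/100,000 + 357,800×44.14/100,000 + 273,600×59.87/100,000
= 5.15 + 10.67 + 32.55 + 27.71 + 157.93 + 163.80 = 397.80.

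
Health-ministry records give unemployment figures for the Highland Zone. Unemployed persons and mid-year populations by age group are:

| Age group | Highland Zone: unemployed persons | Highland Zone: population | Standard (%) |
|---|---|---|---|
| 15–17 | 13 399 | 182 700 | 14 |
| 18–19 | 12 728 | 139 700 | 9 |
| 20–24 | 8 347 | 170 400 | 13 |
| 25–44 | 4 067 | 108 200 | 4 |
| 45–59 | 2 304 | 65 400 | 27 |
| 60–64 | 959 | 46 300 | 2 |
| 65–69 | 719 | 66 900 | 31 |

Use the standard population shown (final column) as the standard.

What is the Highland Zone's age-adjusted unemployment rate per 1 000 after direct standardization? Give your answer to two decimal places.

39.60

Age-specific rates per 1 000 for the Highland Zone: 73.339, 91.110, 48.985, 37.588, 35.229, 20.713, 10.747.
Standard weights: 0.14, 0.09, 0.13, 0.04, 0.27, 0.02, 0.31.
Standardized rate: 0.1400×73.339 + 0.0900×91.110 + 0.1300×48.985 + 0.0400×37.588 + 0.2700×35.229 + 0.0200×20.713 + 0.3100×10.747 = 39.5967 per 1 000.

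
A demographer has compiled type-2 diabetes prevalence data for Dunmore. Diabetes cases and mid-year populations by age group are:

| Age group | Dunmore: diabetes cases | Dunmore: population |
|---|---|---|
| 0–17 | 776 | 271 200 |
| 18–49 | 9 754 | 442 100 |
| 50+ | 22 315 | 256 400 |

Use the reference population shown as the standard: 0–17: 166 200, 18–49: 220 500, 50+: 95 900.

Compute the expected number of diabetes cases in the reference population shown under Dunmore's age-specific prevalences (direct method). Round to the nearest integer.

Age-specific rates per 1 000 for Dunmore: 2.861, 22.063, 87.032.
Expected diabetes cases = Σ (standard pop × age-specific rate ÷ 1 000)
= 166 200×2.861/1 000 + 220 500×22.063/1 000 + 95 900×87.032/1 000
= 475.56 + 4864.87 + 8346.37 = 13686.79.

13687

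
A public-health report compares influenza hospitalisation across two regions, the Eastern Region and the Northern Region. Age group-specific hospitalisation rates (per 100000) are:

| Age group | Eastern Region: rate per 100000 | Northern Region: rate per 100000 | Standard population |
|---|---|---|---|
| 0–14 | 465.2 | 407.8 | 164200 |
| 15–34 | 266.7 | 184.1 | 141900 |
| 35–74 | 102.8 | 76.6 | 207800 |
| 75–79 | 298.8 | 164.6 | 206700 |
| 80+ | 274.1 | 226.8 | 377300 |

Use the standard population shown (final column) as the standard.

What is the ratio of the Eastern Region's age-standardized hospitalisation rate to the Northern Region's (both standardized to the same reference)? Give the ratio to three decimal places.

Standard total = 1097900; weights = 0.1496, 0.1292, 0.1893, 0.1883, 0.3437.
The Eastern Region: 0.1496×465.2 + 0.1292×266.7 + 0.1893×102.8 + 0.1883×298.8 + 0.3437×274.1 = 273.9524 per 100000.
The Northern Region: 0.1496×407.8 + 0.1292×184.1 + 0.1893×76.6 + 0.1883×164.6 + 0.3437×226.8 = 208.2125 per 100000.
Ratio = 273.9524 ÷ 208.2125 = 1.31573.

1.316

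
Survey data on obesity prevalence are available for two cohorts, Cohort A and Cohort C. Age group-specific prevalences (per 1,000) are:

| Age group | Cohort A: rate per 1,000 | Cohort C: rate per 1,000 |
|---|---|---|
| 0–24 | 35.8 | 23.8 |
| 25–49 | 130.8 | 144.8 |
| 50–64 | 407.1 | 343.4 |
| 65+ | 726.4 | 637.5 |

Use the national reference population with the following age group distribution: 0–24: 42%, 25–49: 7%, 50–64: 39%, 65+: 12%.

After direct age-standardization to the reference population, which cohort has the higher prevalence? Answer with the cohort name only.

Cohort A

Standard weights: 0.42, 0.07, 0.39, 0.12.
Cohort A: 0.4200×35.8 + 0.0700×130.8 + 0.3900×407.1 + 0.1200×726.4 = 270.1290 per 1,000.
Cohort C: 0.4200×23.8 + 0.0700×144.8 + 0.3900×343.4 + 0.1200×637.5 = 230.5580 per 1,000.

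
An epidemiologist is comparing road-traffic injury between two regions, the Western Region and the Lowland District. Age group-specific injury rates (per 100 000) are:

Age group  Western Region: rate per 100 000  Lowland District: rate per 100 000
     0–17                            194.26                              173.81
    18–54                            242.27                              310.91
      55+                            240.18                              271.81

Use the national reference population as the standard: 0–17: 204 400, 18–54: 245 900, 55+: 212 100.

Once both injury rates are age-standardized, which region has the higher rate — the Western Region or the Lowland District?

Standard total = 662 400; weights = 0.3086, 0.3712, 0.3202.
The Western Region: 0.3086×194.26 + 0.3712×242.27 + 0.3202×240.18 = 226.7861 per 100 000.
The Lowland District: 0.3086×173.81 + 0.3712×310.91 + 0.3202×271.81 = 256.0846 per 100 000.

Lowland District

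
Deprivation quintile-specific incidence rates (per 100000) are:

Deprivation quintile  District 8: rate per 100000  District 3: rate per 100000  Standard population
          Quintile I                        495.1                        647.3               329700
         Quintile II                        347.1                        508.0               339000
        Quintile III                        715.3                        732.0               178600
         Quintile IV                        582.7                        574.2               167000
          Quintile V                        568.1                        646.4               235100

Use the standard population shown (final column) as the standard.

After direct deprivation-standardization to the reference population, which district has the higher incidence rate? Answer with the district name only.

Standard total = 1249400; weights = 0.2639, 0.2713, 0.1429, 0.1337, 0.1882.
District 8: 0.2639×495.1 + 0.2713×347.1 + 0.1429×715.3 + 0.1337×582.7 + 0.1882×568.1 = 511.8658 per 100000.
District 3: 0.2639×647.3 + 0.2713×508.0 + 0.1429×732.0 + 0.1337×574.2 + 0.1882×646.4 = 611.6712 per 100000.

District 3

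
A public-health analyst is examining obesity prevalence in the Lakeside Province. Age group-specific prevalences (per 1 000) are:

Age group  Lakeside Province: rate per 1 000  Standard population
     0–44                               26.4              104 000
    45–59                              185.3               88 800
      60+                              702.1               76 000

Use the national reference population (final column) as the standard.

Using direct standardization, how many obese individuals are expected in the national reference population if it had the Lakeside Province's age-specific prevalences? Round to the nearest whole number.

Expected obese individuals = Σ (standard pop × age-specific rate ÷ 1 000)
= 104 000×26.4/1 000 + 88 800×185.3/1 000 + 76 000×702.1/1 000
= 2745.60 + 16454.64 + 53359.60 = 72559.84.

72560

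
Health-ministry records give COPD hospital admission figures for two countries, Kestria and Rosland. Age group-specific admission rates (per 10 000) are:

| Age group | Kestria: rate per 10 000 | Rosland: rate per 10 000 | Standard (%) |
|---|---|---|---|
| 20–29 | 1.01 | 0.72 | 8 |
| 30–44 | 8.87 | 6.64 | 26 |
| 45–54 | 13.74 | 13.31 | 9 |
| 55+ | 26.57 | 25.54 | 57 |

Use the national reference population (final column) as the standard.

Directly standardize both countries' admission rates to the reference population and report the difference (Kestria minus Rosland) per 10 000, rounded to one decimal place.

Standard weights: 0.08, 0.26, 0.09, 0.57.
Kestria: 0.0800×1.01 + 0.2600×8.87 + 0.0900×13.74 + 0.5700×26.57 = 18.7685 per 10 000.
Rosland: 0.0800×0.72 + 0.2600×6.64 + 0.0900×13.31 + 0.5700×25.54 = 17.5397 per 10 000.
Difference = 18.7685 − 17.5397 = 1.2288.

1.2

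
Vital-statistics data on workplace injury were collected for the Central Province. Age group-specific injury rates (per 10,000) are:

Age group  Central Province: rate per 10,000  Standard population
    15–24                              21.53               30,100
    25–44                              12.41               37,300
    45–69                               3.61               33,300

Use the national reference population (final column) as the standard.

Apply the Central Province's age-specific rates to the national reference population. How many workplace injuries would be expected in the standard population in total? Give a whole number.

Expected workplace injuries = Σ (standard pop × age-specific rate ÷ 10,000)
= 30,100×21.53/10,000 + 37,300×12.41/10,000 + 33,300×3.61/10,000
= 64.81 + 46.29 + 12.02 = 123.12.

123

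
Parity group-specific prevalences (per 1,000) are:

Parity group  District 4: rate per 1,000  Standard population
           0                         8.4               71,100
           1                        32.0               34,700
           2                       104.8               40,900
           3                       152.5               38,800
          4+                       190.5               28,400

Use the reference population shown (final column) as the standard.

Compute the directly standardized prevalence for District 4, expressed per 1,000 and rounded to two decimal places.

Standard total = 213,900; weights = 0.3324, 0.1622, 0.1912, 0.1814, 0.1328.
Standardized rate: 0.3324×8.4 + 0.1622×32.0 + 0.1912×104.8 + 0.1814×152.5 + 0.1328×190.5 = 80.9778 per 1,000.

80.98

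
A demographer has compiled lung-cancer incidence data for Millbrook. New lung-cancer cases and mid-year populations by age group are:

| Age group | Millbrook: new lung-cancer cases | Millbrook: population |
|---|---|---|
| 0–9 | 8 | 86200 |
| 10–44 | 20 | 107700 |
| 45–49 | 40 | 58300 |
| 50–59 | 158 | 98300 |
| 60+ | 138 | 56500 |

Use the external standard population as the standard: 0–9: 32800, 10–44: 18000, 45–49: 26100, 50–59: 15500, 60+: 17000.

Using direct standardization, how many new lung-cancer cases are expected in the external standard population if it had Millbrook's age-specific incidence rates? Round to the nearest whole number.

91

Age-specific rates per 100000 for Millbrook: 9.28, 18.57, 68.61, 160.73, 244.25.
Expected new lung-cancer cases = Σ (standard pop × age-specific rate ÷ 100000)
= 32800×9.28/100000 + 18000×18.57/100000 + 26100×68.61/100000 + 15500×160.73/100000 + 17000×244.25/100000
= 3.04 + 3.34 + 17.91 + 24.91 + 41.52 = 90.73.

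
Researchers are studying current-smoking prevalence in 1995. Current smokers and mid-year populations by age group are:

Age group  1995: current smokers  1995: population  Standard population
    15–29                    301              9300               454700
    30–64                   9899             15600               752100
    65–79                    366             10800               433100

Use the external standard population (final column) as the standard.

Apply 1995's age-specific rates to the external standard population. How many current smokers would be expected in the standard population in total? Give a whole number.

Age-specific rates per 1000 for 1995: 32.366, 634.551, 33.889.
Expected current smokers = Σ (standard pop × age-specific rate ÷ 1000)
= 454700×32.366/1000 + 752100×634.551/1000 + 433100×33.889/1000
= 14716.63 + 477246.02 + 14677.28 = 506639.93.

506640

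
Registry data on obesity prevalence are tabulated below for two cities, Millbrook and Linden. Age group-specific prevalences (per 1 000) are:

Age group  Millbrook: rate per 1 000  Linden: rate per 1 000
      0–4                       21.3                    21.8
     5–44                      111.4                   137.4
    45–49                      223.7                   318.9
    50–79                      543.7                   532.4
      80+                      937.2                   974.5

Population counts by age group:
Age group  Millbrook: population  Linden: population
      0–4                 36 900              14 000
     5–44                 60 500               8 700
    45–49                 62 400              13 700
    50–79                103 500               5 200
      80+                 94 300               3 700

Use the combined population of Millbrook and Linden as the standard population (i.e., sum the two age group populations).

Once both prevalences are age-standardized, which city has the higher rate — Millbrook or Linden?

Linden

Combined standard total = 402 900; weights = 0.1263, 0.1718, 0.1889, 0.2698, 0.2432.
Millbrook: 0.1263×21.3 + 0.1718×111.4 + 0.1889×223.7 + 0.2698×543.7 + 0.2432×937.2 = 438.7253 per 1 000.
Linden: 0.1263×21.8 + 0.1718×137.4 + 0.1889×318.9 + 0.2698×532.4 + 0.2432×974.5 = 467.2595 per 1 000.
The crude rates (464.58 vs 270.28) would put Millbrook higher, but that reflects its age composition; once standardized to a common age structure, Linden has the higher underlying rate.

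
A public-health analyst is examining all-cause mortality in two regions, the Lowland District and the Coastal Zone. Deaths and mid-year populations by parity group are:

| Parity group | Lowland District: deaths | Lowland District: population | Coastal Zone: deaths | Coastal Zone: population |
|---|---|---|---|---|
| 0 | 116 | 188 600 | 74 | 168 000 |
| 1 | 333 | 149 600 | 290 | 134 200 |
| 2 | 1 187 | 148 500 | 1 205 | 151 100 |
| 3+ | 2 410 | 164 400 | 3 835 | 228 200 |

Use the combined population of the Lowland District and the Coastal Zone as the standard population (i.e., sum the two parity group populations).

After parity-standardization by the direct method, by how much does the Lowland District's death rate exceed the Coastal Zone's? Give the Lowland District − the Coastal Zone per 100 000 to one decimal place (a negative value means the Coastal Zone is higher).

Parity-specific rates per 100 000 for the Lowland District: 61.51, 222.59, 799.33, 1465.94.
For the Coastal Zone: 44.05, 216.10, 797.49, 1680.54.
Combined standard total = 1 332 600; weights = 0.2676, 0.2130, 0.2248, 0.2946.
The Lowland District: 0.2676×61.51 + 0.2130×222.59 + 0.2248×799.33 + 0.2946×1465.94 = 675.4540 per 100 000.
The Coastal Zone: 0.2676×44.05 + 0.2130×216.10 + 0.2248×797.49 + 0.2946×1680.54 = 732.2101 per 100 000.
Difference = 675.4540 − 732.2101 = -56.7560.

-56.8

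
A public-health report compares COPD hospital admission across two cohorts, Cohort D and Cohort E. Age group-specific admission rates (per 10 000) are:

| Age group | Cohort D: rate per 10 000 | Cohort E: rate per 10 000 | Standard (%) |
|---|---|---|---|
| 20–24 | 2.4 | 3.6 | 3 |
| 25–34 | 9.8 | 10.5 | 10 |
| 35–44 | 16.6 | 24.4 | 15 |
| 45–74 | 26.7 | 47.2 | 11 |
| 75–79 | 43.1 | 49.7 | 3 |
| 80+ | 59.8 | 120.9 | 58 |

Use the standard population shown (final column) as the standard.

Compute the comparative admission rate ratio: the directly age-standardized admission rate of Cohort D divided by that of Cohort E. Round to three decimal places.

0.520

Standard weights: 0.03, 0.10, 0.15, 0.11, 0.03, 0.58.
Cohort D: 0.0300×2.4 + 0.1000×9.8 + 0.1500×16.6 + 0.1100×26.7 + 0.0300×43.1 + 0.5800×59.8 = 42.4560 per 10 000.
Cohort E: 0.0300×3.6 + 0.1000×10.5 + 0.1500×24.4 + 0.1100×47.2 + 0.0300×49.7 + 0.5800×120.9 = 81.6230 per 10 000.
Ratio = 42.4560 ÷ 81.6230 = 0.52015.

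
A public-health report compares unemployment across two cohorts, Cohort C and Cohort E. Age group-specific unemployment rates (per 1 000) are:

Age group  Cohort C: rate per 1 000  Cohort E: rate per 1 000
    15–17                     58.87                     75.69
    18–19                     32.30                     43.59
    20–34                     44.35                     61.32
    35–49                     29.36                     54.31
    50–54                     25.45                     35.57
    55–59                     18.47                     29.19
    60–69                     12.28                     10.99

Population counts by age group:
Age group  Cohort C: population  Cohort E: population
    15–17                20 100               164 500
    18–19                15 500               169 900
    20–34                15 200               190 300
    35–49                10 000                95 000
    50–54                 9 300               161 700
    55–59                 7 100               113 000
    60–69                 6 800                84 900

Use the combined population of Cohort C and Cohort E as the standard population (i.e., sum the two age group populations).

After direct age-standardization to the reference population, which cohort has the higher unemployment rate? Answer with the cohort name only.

Combined standard total = 1 063 300; weights = 0.1736, 0.1744, 0.1933, 0.0987, 0.1608, 0.1130, 0.0862.
Cohort C: 0.1736×58.87 + 0.1744×32.30 + 0.1933×44.35 + 0.0987×29.36 + 0.1608×25.45 + 0.1130×18.47 + 0.0862×12.28 = 34.5611 per 1 000.
Cohort E: 0.1736×75.69 + 0.1744×43.59 + 0.1933×61.32 + 0.0987×54.31 + 0.1608×35.57 + 0.1130×29.19 + 0.0862×10.99 = 47.9204 per 1 000.

Cohort E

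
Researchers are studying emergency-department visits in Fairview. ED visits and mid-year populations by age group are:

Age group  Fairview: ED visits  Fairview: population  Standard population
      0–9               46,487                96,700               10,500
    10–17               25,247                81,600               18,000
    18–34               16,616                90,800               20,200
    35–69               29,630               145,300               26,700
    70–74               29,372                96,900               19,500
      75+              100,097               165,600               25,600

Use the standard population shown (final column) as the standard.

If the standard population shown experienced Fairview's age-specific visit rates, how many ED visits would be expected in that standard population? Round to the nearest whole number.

41143

Age-specific rates per 1,000 for Fairview: 480.734, 309.400, 182.996, 203.923, 303.117, 604.450.
Expected ED visits = Σ (standard pop × age-specific rate ÷ 1,000)
= 10,500×480.734/1,000 + 18,000×309.400/1,000 + 20,200×182.996/1,000 + 26,700×203.923/1,000 + 19,500×303.117/1,000 + 25,600×604.450/1,000
= 5047.71 + 5569.19 + 3696.51 + 5444.74 + 5910.77 + 15473.93 = 41142.86.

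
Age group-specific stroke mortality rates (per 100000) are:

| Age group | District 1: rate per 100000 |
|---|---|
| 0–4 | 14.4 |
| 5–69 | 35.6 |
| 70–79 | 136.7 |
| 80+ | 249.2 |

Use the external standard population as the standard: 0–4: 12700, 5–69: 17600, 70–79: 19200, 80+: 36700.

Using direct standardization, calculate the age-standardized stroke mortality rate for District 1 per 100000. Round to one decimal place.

145.9

Standard total = 86200; weights = 0.1473, 0.2042, 0.2227, 0.4258.
Standardized rate: 0.1473×14.4 + 0.2042×35.6 + 0.2227×136.7 + 0.4258×249.2 = 145.9364 per 100000.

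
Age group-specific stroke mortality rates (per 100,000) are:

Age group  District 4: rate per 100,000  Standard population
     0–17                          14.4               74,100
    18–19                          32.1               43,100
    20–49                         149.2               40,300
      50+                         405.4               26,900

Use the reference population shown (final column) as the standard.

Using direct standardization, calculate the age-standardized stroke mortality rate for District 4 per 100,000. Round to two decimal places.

Standard total = 184,400; weights = 0.4018, 0.2337, 0.2185, 0.1459.
Standardized rate: 0.4018×14.4 + 0.2337×32.1 + 0.2185×149.2 + 0.1459×405.4 = 105.0356 per 100,000.

105.04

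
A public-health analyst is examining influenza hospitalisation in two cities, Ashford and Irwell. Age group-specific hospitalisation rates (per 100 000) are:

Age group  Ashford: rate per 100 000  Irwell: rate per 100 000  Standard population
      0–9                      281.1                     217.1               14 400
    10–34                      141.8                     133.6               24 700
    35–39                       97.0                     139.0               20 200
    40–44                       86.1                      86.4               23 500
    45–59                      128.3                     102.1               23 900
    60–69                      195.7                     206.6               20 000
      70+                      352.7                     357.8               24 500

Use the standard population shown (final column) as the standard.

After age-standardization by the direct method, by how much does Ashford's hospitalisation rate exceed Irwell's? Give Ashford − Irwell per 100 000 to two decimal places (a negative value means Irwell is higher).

3.65

Standard total = 151 200; weights = 0.0952, 0.1634, 0.1336, 0.1554, 0.1581, 0.1323, 0.1620.
Ashford: 0.0952×281.1 + 0.1634×141.8 + 0.1336×97.0 + 0.1554×86.1 + 0.1581×128.3 + 0.1323×195.7 + 0.1620×352.7 = 179.5937 per 100 000.
Irwell: 0.0952×217.1 + 0.1634×133.6 + 0.1336×139.0 + 0.1554×86.4 + 0.1581×102.1 + 0.1323×206.6 + 0.1620×357.8 = 175.9435 per 100 000.
Difference = 179.5937 − 175.9435 = 3.6503.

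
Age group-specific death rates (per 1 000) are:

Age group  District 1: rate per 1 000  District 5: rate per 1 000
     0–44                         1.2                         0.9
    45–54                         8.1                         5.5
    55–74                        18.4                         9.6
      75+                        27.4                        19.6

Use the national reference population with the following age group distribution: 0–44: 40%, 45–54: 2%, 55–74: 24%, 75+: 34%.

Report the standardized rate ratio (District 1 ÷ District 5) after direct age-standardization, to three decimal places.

Standard weights: 0.40, 0.02, 0.24, 0.34.
District 1: 0.4000×1.2 + 0.0200×8.1 + 0.2400×18.4 + 0.3400×27.4 = 14.3740 per 1 000.
District 5: 0.4000×0.9 + 0.0200×5.5 + 0.2400×9.6 + 0.3400×19.6 = 9.4380 per 1 000.
Ratio = 14.3740 ÷ 9.4380 = 1.52299.

1.523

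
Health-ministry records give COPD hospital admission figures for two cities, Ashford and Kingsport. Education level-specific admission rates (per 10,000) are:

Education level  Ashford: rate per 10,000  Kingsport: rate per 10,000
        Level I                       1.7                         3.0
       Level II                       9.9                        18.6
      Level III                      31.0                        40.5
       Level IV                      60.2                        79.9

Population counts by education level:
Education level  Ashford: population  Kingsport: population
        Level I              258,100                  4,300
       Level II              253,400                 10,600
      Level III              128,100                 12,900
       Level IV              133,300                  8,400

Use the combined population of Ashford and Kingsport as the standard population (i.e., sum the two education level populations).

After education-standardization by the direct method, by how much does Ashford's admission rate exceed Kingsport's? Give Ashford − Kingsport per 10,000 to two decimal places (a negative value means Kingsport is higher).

Combined standard total = 809,100; weights = 0.3243, 0.3263, 0.1743, 0.1751.
Ashford: 0.3243×1.7 + 0.3263×9.9 + 0.1743×31.0 + 0.1751×60.2 = 19.7269 per 10,000.
Kingsport: 0.3243×3.0 + 0.3263×18.6 + 0.1743×40.5 + 0.1751×79.9 = 28.0929 per 10,000.
Difference = 19.7269 − 28.0929 = -8.3660.

-8.37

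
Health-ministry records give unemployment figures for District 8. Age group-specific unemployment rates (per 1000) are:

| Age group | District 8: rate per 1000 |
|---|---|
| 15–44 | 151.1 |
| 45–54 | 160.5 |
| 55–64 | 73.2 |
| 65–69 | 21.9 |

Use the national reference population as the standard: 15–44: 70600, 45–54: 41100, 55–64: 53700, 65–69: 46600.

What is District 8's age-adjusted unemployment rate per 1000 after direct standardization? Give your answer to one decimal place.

Standard total = 212000; weights = 0.3330, 0.1939, 0.2533, 0.2198.
Standardized rate: 0.3330×151.1 + 0.1939×160.5 + 0.2533×73.2 + 0.2198×21.9 = 104.7905 per 1000.

104.8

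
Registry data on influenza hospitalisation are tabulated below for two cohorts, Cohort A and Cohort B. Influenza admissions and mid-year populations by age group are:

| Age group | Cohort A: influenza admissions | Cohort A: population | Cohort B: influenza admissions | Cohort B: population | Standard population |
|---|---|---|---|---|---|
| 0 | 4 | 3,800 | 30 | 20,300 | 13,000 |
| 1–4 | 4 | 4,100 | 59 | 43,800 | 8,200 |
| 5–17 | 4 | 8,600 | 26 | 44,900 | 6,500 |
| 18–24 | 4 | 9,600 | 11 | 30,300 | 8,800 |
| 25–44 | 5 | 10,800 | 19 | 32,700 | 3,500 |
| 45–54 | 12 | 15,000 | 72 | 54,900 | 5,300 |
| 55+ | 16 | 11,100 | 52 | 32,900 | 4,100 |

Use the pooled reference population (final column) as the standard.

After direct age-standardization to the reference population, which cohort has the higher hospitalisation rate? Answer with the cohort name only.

Cohort B

Age-specific rates per 100,000 for Cohort A: 105.26, 97.56, 46.51, 41.67, 46.30, 80.00, 144.14.
For Cohort B: 147.78, 134.70, 57.91, 36.30, 58.10, 131.15, 158.05.
Standard total = 49,400; weights = 0.2632, 0.1660, 0.1316, 0.1781, 0.0709, 0.1073, 0.0830.
Cohort A: 0.2632×105.26 + 0.1660×97.56 + 0.1316×46.51 + 0.1781×41.67 + 0.0709×46.30 + 0.1073×80.00 + 0.0830×144.14 = 81.2640 per 100,000.
Cohort B: 0.2632×147.78 + 0.1660×134.70 + 0.1316×57.91 + 0.1781×36.30 + 0.0709×58.10 + 0.1073×131.15 + 0.0830×158.05 = 106.6413 per 100,000.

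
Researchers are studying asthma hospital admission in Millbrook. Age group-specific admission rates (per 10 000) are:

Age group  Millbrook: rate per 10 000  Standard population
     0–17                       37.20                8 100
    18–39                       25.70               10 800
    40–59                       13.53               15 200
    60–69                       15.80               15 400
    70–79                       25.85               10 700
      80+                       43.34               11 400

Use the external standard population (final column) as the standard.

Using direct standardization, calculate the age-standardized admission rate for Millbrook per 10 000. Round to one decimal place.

Standard total = 71 600; weights = 0.1131, 0.1508, 0.2123, 0.2151, 0.1494, 0.1592.
Standardized rate: 0.1131×37.20 + 0.1508×25.70 + 0.2123×13.53 + 0.2151×15.80 + 0.1494×25.85 + 0.1592×43.34 = 25.1191 per 10 000.

25.1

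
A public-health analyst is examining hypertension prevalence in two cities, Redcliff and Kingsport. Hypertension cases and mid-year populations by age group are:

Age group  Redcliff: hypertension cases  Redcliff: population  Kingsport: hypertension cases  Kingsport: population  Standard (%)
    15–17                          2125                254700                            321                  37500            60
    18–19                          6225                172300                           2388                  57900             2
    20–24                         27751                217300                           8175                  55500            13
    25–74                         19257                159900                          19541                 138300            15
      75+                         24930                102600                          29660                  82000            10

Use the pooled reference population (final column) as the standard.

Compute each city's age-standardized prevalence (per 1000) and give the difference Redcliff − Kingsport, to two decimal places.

-17.78

Age-specific rates per 1000 for Redcliff: 8.343, 36.129, 127.708, 120.432, 242.982.
For Kingsport: 8.560, 41.244, 147.297, 141.294, 361.707.
Standard weights: 0.60, 0.02, 0.13, 0.15, 0.10.
Redcliff: 0.6000×8.343 + 0.0200×36.129 + 0.1300×127.708 + 0.1500×120.432 + 0.1000×242.982 = 64.6935 per 1000.
Kingsport: 0.6000×8.560 + 0.0200×41.244 + 0.1300×147.297 + 0.1500×141.294 + 0.1000×361.707 = 82.4744 per 1000.
Difference = 64.6935 − 82.4744 = -17.7809.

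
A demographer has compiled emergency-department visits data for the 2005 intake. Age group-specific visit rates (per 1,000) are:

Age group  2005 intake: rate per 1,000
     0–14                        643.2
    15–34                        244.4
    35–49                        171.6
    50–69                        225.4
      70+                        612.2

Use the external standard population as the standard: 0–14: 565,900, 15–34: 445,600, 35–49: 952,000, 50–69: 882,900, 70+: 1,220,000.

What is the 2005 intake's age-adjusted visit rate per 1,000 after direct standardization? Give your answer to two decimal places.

389.08

Standard total = 4,066,400; weights = 0.1392, 0.1096, 0.2341, 0.2171, 0.3000.
Standardized rate: 0.1392×643.2 + 0.1096×244.4 + 0.2341×171.6 + 0.2171×225.4 + 0.3000×612.2 = 389.0774 per 1,000.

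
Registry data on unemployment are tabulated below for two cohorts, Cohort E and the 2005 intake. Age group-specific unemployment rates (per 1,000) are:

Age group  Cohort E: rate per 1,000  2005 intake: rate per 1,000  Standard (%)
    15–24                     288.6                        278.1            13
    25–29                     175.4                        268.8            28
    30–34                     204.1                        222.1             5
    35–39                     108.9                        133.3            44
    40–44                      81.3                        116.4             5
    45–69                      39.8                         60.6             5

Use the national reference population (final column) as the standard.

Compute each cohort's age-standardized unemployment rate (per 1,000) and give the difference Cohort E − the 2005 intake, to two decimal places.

Standard weights: 0.13, 0.28, 0.05, 0.44, 0.05, 0.05.
Cohort E: 0.1300×288.6 + 0.2800×175.4 + 0.0500×204.1 + 0.4400×108.9 + 0.0500×81.3 + 0.0500×39.8 = 150.8060 per 1,000.
The 2005 intake: 0.1300×278.1 + 0.2800×268.8 + 0.0500×222.1 + 0.4400×133.3 + 0.0500×116.4 + 0.0500×60.6 = 190.0240 per 1,000.
Difference = 150.8060 − 190.0240 = -39.2180.

-39.22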